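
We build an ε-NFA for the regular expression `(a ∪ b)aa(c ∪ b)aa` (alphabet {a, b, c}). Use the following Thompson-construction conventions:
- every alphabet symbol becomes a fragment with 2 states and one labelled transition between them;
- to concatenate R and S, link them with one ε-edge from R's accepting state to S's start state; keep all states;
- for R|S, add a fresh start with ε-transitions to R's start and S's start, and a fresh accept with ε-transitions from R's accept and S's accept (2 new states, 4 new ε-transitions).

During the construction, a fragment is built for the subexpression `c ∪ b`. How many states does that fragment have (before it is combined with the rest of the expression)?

6

Fragment for `c ∪ b`:
Each of the 2 symbol leaves contributes a 2-state fragment.
  c ∪ b : 6 states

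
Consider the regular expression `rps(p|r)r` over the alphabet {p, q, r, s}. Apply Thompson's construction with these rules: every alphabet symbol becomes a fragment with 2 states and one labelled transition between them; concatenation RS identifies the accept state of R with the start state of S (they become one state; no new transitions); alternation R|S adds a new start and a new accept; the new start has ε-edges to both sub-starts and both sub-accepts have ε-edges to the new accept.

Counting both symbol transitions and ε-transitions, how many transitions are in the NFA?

10

Recursing over subexpressions:
Each of the 6 symbol leaves contributes 1 transition (1 symbol, 0 ε).
  p|r : 6 transitions (2 symbol, 4 ε)
  rps(p|r)r : 10 transitions (6 symbol, 4 ε)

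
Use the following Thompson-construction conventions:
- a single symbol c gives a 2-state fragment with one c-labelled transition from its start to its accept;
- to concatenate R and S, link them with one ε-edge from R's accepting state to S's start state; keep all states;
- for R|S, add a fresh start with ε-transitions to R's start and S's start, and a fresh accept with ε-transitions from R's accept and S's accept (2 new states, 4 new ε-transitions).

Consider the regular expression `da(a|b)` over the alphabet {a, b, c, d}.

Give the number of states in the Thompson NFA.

Per subexpression:
Each of the 4 symbol leaves contributes a 2-state fragment.
  a|b : 6 states
  da(a|b) : 10 states

10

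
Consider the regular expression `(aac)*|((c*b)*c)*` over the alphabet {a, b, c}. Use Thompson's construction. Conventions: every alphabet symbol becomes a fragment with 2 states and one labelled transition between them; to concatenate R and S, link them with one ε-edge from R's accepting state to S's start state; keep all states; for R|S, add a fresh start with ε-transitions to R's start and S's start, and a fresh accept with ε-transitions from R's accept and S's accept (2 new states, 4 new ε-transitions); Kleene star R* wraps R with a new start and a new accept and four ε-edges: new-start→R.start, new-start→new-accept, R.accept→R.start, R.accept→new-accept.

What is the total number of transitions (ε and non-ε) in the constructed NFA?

30

By structural recursion:
Each of the 6 symbol leaves contributes 1 transition (1 symbol, 0 ε).
  aac → 5 transitions (3 symbol, 2 ε)
  (aac)* → 9 transitions (3 symbol, 6 ε)
  c* → 5 transitions (1 symbol, 4 ε)
  c*b → 7 transitions (2 symbol, 5 ε)
  (c*b)* → 11 transitions (2 symbol, 9 ε)
  (c*b)*c → 13 transitions (3 symbol, 10 ε)
  ((c*b)*c)* → 17 transitions (3 symbol, 14 ε)
  (aac)*|((c*b)*c)* → 30 transitions (6 symbol, 24 ε)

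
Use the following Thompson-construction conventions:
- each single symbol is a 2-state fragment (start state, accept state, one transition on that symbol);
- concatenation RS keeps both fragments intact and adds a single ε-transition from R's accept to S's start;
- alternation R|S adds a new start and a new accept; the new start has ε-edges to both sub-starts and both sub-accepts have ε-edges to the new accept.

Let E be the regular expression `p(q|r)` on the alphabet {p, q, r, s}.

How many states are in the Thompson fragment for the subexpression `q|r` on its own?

6

Fragment for `q|r`:
Each of the 2 symbol leaves contributes a 2-state fragment.
  q|r → 6 states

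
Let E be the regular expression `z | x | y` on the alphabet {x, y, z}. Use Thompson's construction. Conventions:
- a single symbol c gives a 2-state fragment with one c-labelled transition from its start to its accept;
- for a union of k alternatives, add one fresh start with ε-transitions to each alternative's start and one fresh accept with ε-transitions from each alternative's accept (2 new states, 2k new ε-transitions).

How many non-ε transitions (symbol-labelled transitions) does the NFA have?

Per subexpression:
Each of the 3 symbol leaves contributes exactly 1 symbol transition.
  z | x | y : 3 symbol transitions

3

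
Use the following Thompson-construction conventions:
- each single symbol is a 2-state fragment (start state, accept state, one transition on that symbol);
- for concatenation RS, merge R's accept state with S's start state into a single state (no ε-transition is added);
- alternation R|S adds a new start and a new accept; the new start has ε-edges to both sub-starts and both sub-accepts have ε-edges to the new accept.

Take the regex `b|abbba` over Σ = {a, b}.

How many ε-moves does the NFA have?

4

Recursing over subexpressions:
Each of the 6 symbol leaves contributes 0 ε-transitions.
  abbba — 0 ε-transitions
  b|abbba — 4 ε-transitions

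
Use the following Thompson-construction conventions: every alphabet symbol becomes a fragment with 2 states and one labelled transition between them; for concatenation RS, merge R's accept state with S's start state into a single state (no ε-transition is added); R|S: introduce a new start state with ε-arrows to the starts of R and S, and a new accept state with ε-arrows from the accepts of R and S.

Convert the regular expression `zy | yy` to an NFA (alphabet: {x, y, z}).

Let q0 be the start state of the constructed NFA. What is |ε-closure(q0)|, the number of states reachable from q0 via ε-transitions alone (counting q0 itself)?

3

Compute the ε-closure size of each fragment's start state recursively; a symbol fragment's start has no outgoing ε-edge, so its closure is just itself (size 1).
  zy — |closure| equals the left operand's closure size = 1 (its accept is not ε-reachable, so the closure stops there)
  yy — |closure| equals the left operand's closure size = 1 (its accept is not ε-reachable, so the closure stops there)
  zy | yy — new start ε-reaches every alternative's start; none of them accept ε, so the new accept is not reached: |closure| = 1 + 1 + 1 = 3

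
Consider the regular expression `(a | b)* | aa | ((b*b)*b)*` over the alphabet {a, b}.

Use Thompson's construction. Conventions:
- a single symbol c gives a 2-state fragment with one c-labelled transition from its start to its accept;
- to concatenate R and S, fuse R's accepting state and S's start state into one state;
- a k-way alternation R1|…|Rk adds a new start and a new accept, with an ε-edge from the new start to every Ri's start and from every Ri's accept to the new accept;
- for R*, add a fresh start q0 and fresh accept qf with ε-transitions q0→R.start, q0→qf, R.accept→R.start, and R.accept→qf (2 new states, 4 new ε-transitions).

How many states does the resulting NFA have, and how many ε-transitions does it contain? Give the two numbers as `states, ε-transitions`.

23, 26

Recursing over subexpressions:
Each of the 7 symbol leaves contributes 2 states and 0 ε-transitions.
  a | b — 6 states, 4 ε-transitions
  (a | b)* — 8 states, 8 ε-transitions
  aa — 3 states, 0 ε-transitions
  b* — 4 states, 4 ε-transitions
  b*b — 5 states, 4 ε-transitions
  (b*b)* — 7 states, 8 ε-transitions
  (b*b)*b — 8 states, 8 ε-transitions
  ((b*b)*b)* — 10 states, 12 ε-transitions
  (a | b)* | aa | ((b*b)*b)* — 23 states, 26 ε-transitions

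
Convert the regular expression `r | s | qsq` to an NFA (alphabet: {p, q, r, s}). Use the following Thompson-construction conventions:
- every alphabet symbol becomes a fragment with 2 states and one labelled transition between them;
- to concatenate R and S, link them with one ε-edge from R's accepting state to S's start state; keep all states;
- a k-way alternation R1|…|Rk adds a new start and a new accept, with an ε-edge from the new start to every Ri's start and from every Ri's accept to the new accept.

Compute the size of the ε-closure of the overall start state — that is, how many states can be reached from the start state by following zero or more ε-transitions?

Let C(F) = |ε-closure(F.start)| within fragment F, and note whether F accepts ε. Symbol fragments have C = 1 and do not accept ε. Then:
  qsq → same as the first factor's closure: |ε-closure| = 1
  r | s | qsq → |ε-closure| = 1 + 1 + 1 + 1 = 4 (the new accept is not ε-reachable since no branch accepts ε)

4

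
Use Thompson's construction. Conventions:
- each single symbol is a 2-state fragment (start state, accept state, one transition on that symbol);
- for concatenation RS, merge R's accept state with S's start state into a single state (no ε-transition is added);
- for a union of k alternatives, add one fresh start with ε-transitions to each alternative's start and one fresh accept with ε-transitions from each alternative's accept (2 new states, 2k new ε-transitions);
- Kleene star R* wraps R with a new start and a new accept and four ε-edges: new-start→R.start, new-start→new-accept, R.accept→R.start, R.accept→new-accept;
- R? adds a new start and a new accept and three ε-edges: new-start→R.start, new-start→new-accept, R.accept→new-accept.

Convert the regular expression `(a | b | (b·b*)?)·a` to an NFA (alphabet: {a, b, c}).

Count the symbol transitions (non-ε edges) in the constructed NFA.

5

Bottom-up over the parse tree:
Each of the 5 symbol leaves contributes exactly 1 symbol transition.
  b* → 1 symbol transition
  b·b* → 2 symbol transitions
  (b·b*)? → 2 symbol transitions
  a | b | (b·b*)? → 4 symbol transitions
  (a | b | (b·b*)?)·a → 5 symbol transitions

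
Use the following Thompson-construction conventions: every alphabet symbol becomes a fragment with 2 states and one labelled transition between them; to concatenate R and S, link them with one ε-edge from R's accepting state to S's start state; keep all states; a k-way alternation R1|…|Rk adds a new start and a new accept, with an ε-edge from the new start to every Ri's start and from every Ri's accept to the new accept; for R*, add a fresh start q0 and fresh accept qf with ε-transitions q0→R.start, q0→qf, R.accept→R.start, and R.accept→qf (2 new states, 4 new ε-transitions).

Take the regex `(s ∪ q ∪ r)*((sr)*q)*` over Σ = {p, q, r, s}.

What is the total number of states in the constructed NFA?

20

Building bottom-up:
Each of the 6 symbol leaves contributes a 2-state fragment.
  s ∪ q ∪ r — 8 states
  (s ∪ q ∪ r)* — 10 states
  sr — 4 states
  (sr)* — 6 states
  (sr)*q — 8 states
  ((sr)*q)* — 10 states
  (s ∪ q ∪ r)*((sr)*q)* — 20 states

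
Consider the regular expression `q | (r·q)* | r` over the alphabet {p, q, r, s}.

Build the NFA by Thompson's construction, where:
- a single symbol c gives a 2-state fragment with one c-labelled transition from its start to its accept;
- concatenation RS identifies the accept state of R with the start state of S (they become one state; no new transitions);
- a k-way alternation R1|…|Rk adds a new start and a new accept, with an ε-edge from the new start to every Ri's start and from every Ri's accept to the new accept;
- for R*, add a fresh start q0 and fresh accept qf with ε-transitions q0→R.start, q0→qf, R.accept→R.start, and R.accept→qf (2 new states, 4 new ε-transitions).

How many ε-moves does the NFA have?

10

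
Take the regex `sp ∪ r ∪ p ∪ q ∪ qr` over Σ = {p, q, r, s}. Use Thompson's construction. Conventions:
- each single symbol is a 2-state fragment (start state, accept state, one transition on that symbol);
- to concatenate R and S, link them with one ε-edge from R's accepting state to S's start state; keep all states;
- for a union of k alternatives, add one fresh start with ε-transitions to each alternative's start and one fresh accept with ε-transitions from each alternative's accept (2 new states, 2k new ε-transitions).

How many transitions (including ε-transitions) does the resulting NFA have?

19

Recursing over subexpressions:
Each of the 7 symbol leaves contributes 1 transition (1 symbol, 0 ε).
  sp — 3 transitions (2 symbol, 1 ε)
  qr — 3 transitions (2 symbol, 1 ε)
  sp ∪ r ∪ p ∪ q ∪ qr — 19 transitions (7 symbol, 12 ε)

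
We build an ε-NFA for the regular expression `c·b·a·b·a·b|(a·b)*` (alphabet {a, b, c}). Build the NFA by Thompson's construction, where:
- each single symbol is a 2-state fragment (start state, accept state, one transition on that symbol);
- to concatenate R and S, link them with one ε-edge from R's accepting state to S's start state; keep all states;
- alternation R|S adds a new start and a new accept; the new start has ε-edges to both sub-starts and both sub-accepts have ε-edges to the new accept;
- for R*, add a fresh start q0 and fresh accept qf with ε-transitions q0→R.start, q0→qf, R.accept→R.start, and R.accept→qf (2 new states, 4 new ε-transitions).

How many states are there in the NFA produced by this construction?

Bottom-up over the parse tree:
Each of the 8 symbol leaves contributes a 2-state fragment.
  c·b·a·b·a·b : 12 states
  a·b : 4 states
  (a·b)* : 6 states
  c·b·a·b·a·b|(a·b)* : 20 states

20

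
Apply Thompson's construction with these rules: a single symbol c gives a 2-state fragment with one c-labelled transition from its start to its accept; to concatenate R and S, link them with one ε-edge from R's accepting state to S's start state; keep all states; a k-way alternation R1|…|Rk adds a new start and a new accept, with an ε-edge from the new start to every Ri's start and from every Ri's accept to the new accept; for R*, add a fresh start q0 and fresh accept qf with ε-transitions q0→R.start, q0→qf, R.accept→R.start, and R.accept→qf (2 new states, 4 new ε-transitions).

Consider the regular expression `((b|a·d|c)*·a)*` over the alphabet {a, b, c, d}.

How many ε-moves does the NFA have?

Bottom-up over the parse tree:
Each of the 5 symbol leaves contributes 0 ε-transitions.
  a·d → 1 ε-transition
  b|a·d|c → 7 ε-transitions
  (b|a·d|c)* → 11 ε-transitions
  (b|a·d|c)*·a → 12 ε-transitions
  ((b|a·d|c)*·a)* → 16 ε-transitions

16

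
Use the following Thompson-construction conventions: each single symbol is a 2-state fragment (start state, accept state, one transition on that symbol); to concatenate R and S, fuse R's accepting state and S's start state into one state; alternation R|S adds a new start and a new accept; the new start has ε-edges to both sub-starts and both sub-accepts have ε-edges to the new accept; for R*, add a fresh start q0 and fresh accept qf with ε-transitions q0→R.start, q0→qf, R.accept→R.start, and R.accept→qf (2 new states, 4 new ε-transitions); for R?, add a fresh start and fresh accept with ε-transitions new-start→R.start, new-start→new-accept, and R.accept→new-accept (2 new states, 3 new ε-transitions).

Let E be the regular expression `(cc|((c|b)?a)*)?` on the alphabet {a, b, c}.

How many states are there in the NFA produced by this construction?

Per subexpression:
Each of the 5 symbol leaves contributes a 2-state fragment.
  cc = 3 states
  c|b = 6 states
  (c|b)? = 8 states
  (c|b)?a = 9 states
  ((c|b)?a)* = 11 states
  cc|((c|b)?a)* = 16 states
  (cc|((c|b)?a)*)? = 18 states

18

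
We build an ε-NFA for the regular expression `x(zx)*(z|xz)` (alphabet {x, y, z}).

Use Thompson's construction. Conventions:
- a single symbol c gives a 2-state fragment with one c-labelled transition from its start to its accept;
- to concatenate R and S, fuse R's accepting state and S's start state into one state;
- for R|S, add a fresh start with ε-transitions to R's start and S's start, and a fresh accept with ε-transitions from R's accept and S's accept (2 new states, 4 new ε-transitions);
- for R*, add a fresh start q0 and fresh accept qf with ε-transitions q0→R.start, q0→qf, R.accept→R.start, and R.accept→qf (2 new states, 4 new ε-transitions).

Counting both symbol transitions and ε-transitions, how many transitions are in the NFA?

14

Bottom-up over the parse tree:
Each of the 6 symbol leaves contributes 1 transition (1 symbol, 0 ε).
  zx : 2 transitions (2 symbol, 0 ε)
  (zx)* : 6 transitions (2 symbol, 4 ε)
  xz : 2 transitions (2 symbol, 0 ε)
  z|xz : 7 transitions (3 symbol, 4 ε)
  x(zx)*(z|xz) : 14 transitions (6 symbol, 8 ε)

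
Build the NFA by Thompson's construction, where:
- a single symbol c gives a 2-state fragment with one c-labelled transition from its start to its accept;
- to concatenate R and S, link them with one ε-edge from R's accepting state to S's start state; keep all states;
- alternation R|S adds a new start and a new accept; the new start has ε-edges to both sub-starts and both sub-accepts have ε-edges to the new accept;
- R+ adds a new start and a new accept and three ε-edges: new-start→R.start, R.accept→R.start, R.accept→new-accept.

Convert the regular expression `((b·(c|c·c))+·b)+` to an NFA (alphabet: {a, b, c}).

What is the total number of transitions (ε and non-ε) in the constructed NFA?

18

Recursing over subexpressions:
Each of the 5 symbol leaves contributes 1 transition (1 symbol, 0 ε).
  c·c → 3 transitions (2 symbol, 1 ε)
  c|c·c → 8 transitions (3 symbol, 5 ε)
  b·(c|c·c) → 10 transitions (4 symbol, 6 ε)
  (b·(c|c·c))+ → 13 transitions (4 symbol, 9 ε)
  (b·(c|c·c))+·b → 15 transitions (5 symbol, 10 ε)
  ((b·(c|c·c))+·b)+ → 18 transitions (5 symbol, 13 ε)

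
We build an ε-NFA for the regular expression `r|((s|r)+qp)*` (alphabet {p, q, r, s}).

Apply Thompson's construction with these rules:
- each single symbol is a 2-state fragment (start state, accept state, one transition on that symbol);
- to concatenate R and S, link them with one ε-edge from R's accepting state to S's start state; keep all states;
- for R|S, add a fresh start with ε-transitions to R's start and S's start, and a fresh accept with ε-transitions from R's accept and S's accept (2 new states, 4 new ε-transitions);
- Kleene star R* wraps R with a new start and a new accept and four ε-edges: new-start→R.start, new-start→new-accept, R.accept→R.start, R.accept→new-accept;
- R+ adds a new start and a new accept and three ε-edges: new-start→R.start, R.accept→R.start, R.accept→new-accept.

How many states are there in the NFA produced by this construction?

18

By structural recursion:
Each of the 5 symbol leaves contributes a 2-state fragment.
  s|r — 6 states
  (s|r)+ — 8 states
  (s|r)+qp — 12 states
  ((s|r)+qp)* — 14 states
  r|((s|r)+qp)* — 18 states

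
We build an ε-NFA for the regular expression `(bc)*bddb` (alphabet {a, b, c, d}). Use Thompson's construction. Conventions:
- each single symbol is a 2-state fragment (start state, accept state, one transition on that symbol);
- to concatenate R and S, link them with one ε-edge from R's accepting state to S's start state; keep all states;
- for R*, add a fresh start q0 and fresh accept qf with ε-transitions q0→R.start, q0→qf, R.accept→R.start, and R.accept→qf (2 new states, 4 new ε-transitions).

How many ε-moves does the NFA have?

9

Bottom-up over the parse tree:
Each of the 6 symbol leaves contributes 0 ε-transitions.
  bc = 1 ε-transition
  (bc)* = 5 ε-transitions
  (bc)*bddb = 9 ε-transitions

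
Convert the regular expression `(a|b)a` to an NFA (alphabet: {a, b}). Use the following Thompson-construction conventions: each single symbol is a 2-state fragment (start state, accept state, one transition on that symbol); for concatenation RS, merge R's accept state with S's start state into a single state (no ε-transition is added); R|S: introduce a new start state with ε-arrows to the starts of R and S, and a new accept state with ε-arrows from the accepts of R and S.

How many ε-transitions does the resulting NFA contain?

Recursing over subexpressions:
Each of the 3 symbol leaves contributes 0 ε-transitions.
  a|b = 4 ε-transitions
  (a|b)a = 4 ε-transitions

4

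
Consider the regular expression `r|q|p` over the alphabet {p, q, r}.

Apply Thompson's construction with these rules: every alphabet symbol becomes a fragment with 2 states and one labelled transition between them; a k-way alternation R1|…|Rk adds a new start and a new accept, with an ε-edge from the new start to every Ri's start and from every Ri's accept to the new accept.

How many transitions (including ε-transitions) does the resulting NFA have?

9

Recursing over subexpressions:
Each of the 3 symbol leaves contributes 1 transition (1 symbol, 0 ε).
  r|q|p → 9 transitions (3 symbol, 6 ε)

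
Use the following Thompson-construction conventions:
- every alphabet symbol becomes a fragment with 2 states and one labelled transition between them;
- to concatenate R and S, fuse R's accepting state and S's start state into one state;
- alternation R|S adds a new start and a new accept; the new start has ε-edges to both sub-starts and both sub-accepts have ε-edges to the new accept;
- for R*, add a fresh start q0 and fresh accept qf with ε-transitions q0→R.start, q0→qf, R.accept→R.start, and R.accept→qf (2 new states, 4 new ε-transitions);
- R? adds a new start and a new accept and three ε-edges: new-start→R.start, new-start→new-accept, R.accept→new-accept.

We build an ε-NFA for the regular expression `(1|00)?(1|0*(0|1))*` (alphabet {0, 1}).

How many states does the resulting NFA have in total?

23

Per subexpression:
Each of the 7 symbol leaves contributes a 2-state fragment.
  00 — 3 states
  1|00 — 7 states
  (1|00)? — 9 states
  0* — 4 states
  0|1 — 6 states
  0*(0|1) — 9 states
  1|0*(0|1) — 13 states
  (1|0*(0|1))* — 15 states
  (1|00)?(1|0*(0|1))* — 23 states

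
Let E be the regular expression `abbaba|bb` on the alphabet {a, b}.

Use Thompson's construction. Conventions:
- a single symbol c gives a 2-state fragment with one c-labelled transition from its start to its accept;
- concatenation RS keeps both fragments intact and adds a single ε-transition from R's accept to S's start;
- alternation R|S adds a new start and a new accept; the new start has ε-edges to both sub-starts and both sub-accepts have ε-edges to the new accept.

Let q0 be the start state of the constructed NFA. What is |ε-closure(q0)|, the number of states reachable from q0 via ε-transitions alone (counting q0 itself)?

3

Let C(F) = |ε-closure(F.start)| within fragment F, and note whether F accepts ε. Symbol fragments have C = 1 and do not accept ε. Then:
  abbaba — |ε-closure| equals the left operand's closure size = 1 (its accept is not ε-reachable, so the closure stops there)
  bb — same as the first factor's closure: |ε-closure| = 1
  abbaba|bb — new start ε-reaches every alternative's start; none of them accept ε, so the new accept is not reached: |ε-closure| = 1 + 1 + 1 = 3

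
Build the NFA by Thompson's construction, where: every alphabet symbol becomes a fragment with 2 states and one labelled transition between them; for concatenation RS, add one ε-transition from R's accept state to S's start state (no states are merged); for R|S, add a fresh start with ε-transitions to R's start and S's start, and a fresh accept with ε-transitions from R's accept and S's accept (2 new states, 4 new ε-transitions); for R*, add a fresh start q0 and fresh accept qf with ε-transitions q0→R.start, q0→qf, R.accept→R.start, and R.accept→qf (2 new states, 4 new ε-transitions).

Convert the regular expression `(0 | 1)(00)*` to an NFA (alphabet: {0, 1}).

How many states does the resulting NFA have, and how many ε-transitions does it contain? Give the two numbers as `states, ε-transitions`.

12, 10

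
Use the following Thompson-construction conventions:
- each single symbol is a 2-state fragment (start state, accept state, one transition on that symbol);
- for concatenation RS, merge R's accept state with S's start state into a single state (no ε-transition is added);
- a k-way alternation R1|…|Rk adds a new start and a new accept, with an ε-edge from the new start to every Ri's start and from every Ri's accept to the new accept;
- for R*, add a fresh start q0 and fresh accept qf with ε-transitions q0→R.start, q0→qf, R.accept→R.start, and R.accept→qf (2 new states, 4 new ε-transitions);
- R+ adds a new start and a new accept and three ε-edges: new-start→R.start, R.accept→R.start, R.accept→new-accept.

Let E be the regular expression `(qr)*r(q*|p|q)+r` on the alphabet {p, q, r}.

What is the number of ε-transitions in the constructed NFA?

17

Per subexpression:
Each of the 7 symbol leaves contributes 0 ε-transitions.
  qr : 0 ε-transitions
  (qr)* : 4 ε-transitions
  q* : 4 ε-transitions
  q*|p|q : 10 ε-transitions
  (q*|p|q)+ : 13 ε-transitions
  (qr)*r(q*|p|q)+r : 17 ε-transitions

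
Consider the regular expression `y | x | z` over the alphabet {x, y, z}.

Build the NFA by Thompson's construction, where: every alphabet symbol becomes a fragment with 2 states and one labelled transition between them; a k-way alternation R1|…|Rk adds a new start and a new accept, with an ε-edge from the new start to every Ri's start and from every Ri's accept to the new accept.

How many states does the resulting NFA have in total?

Recursing over subexpressions:
Each of the 3 symbol leaves contributes a 2-state fragment.
  y | x | z : 8 states

8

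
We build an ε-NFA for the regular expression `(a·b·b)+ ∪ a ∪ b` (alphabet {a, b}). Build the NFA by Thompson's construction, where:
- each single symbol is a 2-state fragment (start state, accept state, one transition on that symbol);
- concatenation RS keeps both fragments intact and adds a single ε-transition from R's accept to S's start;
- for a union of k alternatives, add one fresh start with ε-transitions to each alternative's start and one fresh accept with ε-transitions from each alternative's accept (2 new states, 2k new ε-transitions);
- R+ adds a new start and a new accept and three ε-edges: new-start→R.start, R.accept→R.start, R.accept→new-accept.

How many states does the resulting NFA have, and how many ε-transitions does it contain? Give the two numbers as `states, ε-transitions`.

Building bottom-up:
Each of the 5 symbol leaves contributes 2 states and 0 ε-transitions.
  a·b·b — 6 states, 2 ε-transitions
  (a·b·b)+ — 8 states, 5 ε-transitions
  (a·b·b)+ ∪ a ∪ b — 14 states, 11 ε-transitions

14, 11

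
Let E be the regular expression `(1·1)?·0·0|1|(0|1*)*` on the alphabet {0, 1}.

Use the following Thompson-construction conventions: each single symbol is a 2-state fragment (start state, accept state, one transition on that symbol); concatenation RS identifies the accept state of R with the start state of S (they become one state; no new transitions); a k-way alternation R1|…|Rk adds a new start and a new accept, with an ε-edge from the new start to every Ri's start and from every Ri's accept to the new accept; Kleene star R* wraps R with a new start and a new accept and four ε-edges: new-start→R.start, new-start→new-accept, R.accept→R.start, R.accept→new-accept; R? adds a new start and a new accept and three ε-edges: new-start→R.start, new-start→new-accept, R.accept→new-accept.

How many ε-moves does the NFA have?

21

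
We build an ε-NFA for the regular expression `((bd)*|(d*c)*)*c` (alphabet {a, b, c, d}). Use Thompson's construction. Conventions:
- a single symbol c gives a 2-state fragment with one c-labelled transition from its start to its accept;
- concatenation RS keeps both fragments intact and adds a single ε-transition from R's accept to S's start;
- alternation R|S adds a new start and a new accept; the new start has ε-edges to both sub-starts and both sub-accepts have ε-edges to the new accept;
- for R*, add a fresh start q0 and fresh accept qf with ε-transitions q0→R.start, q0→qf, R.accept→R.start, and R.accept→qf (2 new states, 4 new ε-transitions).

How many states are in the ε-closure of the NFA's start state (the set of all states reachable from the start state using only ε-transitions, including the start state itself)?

14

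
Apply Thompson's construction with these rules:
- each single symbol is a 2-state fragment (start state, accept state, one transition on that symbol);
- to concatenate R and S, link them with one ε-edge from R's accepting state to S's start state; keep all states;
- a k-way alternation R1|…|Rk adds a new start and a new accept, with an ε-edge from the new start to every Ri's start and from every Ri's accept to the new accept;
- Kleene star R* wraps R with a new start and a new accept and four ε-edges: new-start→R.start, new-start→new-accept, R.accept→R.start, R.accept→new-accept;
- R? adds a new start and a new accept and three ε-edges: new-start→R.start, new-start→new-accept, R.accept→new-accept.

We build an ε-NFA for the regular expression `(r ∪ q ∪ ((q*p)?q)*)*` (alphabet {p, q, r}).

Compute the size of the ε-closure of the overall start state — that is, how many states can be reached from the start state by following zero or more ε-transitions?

15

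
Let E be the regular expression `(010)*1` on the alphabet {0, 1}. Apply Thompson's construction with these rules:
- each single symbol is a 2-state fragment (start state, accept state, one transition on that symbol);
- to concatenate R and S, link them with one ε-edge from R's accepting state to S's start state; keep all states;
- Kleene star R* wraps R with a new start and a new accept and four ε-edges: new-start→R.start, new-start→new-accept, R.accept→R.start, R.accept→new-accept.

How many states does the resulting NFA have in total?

Building bottom-up:
Each of the 4 symbol leaves contributes a 2-state fragment.
  010 — 6 states
  (010)* — 8 states
  (010)*1 — 10 states

10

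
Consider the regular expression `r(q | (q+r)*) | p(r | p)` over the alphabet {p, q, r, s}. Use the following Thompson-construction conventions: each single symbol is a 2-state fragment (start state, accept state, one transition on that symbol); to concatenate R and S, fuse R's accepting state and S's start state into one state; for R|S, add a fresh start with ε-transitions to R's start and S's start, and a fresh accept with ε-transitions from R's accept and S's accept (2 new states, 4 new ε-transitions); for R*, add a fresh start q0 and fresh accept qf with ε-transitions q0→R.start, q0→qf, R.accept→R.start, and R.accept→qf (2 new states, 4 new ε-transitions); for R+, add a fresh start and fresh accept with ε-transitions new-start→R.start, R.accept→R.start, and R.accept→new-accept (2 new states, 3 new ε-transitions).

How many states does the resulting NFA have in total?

Recursing over subexpressions:
Each of the 7 symbol leaves contributes a 2-state fragment.
  q+ — 4 states
  q+r — 5 states
  (q+r)* — 7 states
  q | (q+r)* — 11 states
  r(q | (q+r)*) — 12 states
  r | p — 6 states
  p(r | p) — 7 states
  r(q | (q+r)*) | p(r | p) — 21 states

21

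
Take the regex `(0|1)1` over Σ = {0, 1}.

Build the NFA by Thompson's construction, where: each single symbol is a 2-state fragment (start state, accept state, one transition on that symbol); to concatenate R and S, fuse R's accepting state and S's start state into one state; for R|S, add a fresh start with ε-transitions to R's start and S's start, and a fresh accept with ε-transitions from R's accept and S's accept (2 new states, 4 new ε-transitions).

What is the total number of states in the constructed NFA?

7

Building bottom-up:
Each of the 3 symbol leaves contributes a 2-state fragment.
  0|1 → 6 states
  (0|1)1 → 7 states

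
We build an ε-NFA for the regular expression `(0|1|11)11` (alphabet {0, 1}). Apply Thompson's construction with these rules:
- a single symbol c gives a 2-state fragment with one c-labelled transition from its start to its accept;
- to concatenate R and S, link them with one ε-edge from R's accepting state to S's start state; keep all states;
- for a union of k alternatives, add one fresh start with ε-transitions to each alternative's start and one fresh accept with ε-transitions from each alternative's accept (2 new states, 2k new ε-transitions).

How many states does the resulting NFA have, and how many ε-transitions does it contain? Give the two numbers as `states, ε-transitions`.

Building bottom-up:
Each of the 6 symbol leaves contributes 2 states and 0 ε-transitions.
  11 = 4 states, 1 ε-transition
  0|1|11 = 10 states, 7 ε-transitions
  (0|1|11)11 = 14 states, 9 ε-transitions

14, 9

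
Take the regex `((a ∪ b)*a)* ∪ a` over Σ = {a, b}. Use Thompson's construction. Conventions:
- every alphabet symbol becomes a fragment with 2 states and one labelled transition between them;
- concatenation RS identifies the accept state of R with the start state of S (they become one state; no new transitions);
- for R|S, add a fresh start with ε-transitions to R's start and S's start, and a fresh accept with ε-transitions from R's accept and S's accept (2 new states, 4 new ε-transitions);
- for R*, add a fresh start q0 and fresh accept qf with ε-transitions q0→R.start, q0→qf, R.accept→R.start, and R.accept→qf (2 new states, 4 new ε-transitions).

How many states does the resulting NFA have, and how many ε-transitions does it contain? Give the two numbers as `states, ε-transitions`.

15, 16

Recursing over subexpressions:
Each of the 4 symbol leaves contributes 2 states and 0 ε-transitions.
  a ∪ b : 6 states, 4 ε-transitions
  (a ∪ b)* : 8 states, 8 ε-transitions
  (a ∪ b)*a : 9 states, 8 ε-transitions
  ((a ∪ b)*a)* : 11 states, 12 ε-transitions
  ((a ∪ b)*a)* ∪ a : 15 states, 16 ε-transitions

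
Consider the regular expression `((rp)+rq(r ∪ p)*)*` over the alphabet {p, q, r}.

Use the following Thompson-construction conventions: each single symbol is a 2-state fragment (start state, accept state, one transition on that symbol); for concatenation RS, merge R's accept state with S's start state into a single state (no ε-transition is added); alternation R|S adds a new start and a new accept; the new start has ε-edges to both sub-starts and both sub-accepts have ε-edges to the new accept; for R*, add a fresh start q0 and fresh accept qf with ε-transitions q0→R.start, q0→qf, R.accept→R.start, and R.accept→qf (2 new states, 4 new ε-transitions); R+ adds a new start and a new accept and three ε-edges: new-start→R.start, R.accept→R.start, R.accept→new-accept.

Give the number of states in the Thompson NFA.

Bottom-up over the parse tree:
Each of the 6 symbol leaves contributes a 2-state fragment.
  rp = 3 states
  (rp)+ = 5 states
  r ∪ p = 6 states
  (r ∪ p)* = 8 states
  (rp)+rq(r ∪ p)* = 14 states
  ((rp)+rq(r ∪ p)*)* = 16 states

16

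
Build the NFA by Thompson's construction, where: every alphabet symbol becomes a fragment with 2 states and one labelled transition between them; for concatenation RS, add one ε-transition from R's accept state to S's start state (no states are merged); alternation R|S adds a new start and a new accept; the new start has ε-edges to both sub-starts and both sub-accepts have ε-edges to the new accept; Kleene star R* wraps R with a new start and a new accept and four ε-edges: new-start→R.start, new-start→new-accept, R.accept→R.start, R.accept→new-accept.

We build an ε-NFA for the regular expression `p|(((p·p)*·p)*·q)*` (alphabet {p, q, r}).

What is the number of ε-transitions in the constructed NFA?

Building bottom-up:
Each of the 5 symbol leaves contributes 0 ε-transitions.
  p·p → 1 ε-transition
  (p·p)* → 5 ε-transitions
  (p·p)*·p → 6 ε-transitions
  ((p·p)*·p)* → 10 ε-transitions
  ((p·p)*·p)*·q → 11 ε-transitions
  (((p·p)*·p)*·q)* → 15 ε-transitions
  p|(((p·p)*·p)*·q)* → 19 ε-transitions

19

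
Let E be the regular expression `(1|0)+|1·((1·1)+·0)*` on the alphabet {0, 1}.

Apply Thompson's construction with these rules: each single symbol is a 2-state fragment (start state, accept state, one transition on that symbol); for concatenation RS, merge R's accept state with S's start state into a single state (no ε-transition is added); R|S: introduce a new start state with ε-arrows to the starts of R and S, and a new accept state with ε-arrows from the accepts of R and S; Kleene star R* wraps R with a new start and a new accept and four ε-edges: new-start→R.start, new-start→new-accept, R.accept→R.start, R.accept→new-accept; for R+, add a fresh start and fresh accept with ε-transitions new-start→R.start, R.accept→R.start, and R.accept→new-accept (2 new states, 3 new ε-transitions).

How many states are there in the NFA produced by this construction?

19

Per subexpression:
Each of the 6 symbol leaves contributes a 2-state fragment.
  1|0 → 6 states
  (1|0)+ → 8 states
  1·1 → 3 states
  (1·1)+ → 5 states
  (1·1)+·0 → 6 states
  ((1·1)+·0)* → 8 states
  1·((1·1)+·0)* → 9 states
  (1|0)+|1·((1·1)+·0)* → 19 states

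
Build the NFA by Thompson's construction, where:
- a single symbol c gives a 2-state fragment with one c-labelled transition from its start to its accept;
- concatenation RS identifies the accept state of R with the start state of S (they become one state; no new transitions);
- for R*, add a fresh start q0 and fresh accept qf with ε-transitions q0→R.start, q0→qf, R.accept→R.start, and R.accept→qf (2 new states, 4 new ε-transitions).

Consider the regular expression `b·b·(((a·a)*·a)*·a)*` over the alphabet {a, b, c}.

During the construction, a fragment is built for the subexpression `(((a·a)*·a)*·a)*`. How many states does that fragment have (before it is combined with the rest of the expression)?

Fragment for `(((a·a)*·a)*·a)*`:
Each of the 4 symbol leaves contributes a 2-state fragment.
  a·a : 3 states
  (a·a)* : 5 states
  (a·a)*·a : 6 states
  ((a·a)*·a)* : 8 states
  ((a·a)*·a)*·a : 9 states
  (((a·a)*·a)*·a)* : 11 states

11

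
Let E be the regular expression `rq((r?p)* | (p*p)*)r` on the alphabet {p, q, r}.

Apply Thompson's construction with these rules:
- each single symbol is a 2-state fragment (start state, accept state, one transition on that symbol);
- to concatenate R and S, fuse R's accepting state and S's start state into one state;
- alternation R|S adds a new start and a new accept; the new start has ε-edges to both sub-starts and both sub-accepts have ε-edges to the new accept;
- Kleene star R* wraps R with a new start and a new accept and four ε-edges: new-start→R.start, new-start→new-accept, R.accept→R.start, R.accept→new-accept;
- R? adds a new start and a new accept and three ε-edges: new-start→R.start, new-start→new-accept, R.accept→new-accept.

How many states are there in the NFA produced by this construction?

Per subexpression:
Each of the 7 symbol leaves contributes a 2-state fragment.
  r? — 4 states
  r?p — 5 states
  (r?p)* — 7 states
  p* — 4 states
  p*p — 5 states
  (p*p)* — 7 states
  (r?p)* | (p*p)* — 16 states
  rq((r?p)* | (p*p)*)r — 19 states

19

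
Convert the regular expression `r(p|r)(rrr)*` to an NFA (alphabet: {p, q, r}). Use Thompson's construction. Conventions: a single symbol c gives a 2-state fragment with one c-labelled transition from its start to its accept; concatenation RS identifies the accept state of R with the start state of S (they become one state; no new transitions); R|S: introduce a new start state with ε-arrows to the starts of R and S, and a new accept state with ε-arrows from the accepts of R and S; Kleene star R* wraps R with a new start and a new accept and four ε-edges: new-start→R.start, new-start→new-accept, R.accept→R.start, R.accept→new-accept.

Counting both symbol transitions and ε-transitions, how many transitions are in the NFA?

Recursing over subexpressions:
Each of the 6 symbol leaves contributes 1 transition (1 symbol, 0 ε).
  p|r → 6 transitions (2 symbol, 4 ε)
  rrr → 3 transitions (3 symbol, 0 ε)
  (rrr)* → 7 transitions (3 symbol, 4 ε)
  r(p|r)(rrr)* → 14 transitions (6 symbol, 8 ε)

14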